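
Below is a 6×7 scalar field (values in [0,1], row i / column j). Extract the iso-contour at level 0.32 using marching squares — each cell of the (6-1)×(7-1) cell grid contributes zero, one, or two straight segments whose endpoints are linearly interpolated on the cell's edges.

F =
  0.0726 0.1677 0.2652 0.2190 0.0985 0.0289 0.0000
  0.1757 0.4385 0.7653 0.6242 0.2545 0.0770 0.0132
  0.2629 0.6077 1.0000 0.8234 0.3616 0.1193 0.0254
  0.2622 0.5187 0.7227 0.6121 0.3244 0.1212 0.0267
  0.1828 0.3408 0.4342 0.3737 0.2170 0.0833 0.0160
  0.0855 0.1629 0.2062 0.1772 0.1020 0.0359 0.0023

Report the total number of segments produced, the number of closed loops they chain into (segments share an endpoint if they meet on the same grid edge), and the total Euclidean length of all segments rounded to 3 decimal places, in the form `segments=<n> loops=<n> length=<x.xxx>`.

segments=16 loops=1 length=13.104

cell (0,0): code 0100 → (0.562,1.000)–(1.000,0.549)
cell (0,1): code 1100 → (0.110,2.000)–(0.562,1.000)
cell (0,2): code 1100 → (0.249,3.000)–(0.110,2.000)
cell (0,3): code 1000 → (1.000,3.823)–(0.249,3.000)
cell (1,0): code 0110 → (1.000,0.549)–(2.000,0.166)
cell (1,3): code 1101 → (1.612,4.000)–(1.000,3.823)
cell (1,4): code 1000 → (2.000,4.172)–(1.612,4.000)
cell (2,0): code 0110 → (2.000,0.166)–(3.000,0.225)
cell (2,4): code 1001 → (3.000,4.022)–(2.000,4.172)
cell (3,0): code 0110 → (3.000,0.225)–(4.000,0.868)
cell (3,3): code 1011 → (4.000,3.343)–(3.041,4.000)
cell (3,4): code 0001 → (3.041,4.000)–(3.000,4.022)
cell (4,0): code 0010 → (4.000,0.868)–(4.117,1.000)
cell (4,1): code 0011 → (4.117,1.000)–(4.501,2.000)
cell (4,2): code 0011 → (4.501,2.000)–(4.273,3.000)
cell (4,3): code 0001 → (4.273,3.000)–(4.000,3.343)
total: 16 segments, chained into 1 closed loop(s), length Σ = 13.104065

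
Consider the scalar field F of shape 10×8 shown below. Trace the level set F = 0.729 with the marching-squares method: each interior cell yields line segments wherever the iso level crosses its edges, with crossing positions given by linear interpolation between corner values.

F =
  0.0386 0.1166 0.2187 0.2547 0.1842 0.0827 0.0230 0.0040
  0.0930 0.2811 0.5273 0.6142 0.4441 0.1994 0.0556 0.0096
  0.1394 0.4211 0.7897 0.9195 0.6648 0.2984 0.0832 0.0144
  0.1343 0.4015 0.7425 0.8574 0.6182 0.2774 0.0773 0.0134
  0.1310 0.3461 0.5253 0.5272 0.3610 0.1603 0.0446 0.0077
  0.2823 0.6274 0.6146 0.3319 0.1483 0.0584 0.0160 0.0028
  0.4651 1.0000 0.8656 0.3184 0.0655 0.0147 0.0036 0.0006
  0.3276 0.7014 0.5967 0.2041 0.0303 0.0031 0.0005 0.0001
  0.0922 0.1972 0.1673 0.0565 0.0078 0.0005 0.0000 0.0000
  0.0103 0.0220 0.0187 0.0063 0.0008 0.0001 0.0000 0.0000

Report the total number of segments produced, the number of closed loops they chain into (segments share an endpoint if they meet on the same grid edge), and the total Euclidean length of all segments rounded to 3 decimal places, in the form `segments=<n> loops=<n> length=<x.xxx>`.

cell (1,1): code 0100 → (1.769,2.000)–(2.000,1.835)
cell (1,2): code 1100 → (1.376,3.000)–(1.769,2.000)
cell (1,3): code 1000 → (2.000,3.748)–(1.376,3.000)
cell (2,1): code 0110 → (2.000,1.835)–(3.000,1.960)
cell (2,3): code 1001 → (3.000,3.537)–(2.000,3.748)
cell (3,1): code 0010 → (3.000,1.960)–(3.062,2.000)
cell (3,2): code 0011 → (3.062,2.000)–(3.389,3.000)
cell (3,3): code 0001 → (3.389,3.000)–(3.000,3.537)
cell (5,0): code 0100 → (5.273,1.000)–(6.000,0.493)
cell (5,1): code 1100 → (5.456,2.000)–(5.273,1.000)
cell (5,2): code 1000 → (6.000,2.250)–(5.456,2.000)
cell (6,0): code 0010 → (6.000,0.493)–(6.908,1.000)
cell (6,1): code 0011 → (6.908,1.000)–(6.508,2.000)
cell (6,2): code 0001 → (6.508,2.000)–(6.000,2.250)
total: 14 segments, chained into 2 closed loop(s), length Σ = 11.334758

segments=14 loops=2 length=11.335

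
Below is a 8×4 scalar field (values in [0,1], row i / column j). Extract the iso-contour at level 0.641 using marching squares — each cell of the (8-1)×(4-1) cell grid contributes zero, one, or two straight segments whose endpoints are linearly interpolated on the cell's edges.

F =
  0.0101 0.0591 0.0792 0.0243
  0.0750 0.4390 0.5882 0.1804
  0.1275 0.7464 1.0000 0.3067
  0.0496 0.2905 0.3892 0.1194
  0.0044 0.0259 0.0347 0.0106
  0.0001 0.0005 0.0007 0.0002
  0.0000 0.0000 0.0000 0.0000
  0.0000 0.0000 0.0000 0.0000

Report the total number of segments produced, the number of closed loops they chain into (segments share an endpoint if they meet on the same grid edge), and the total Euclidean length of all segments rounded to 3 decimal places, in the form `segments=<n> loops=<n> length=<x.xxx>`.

segments=6 loops=1 length=4.660

cell (1,0): code 0100 → (1.657,1.000)–(2.000,0.830)
cell (1,1): code 1100 → (1.128,2.000)–(1.657,1.000)
cell (1,2): code 1000 → (2.000,2.518)–(1.128,2.000)
cell (2,0): code 0010 → (2.000,0.830)–(2.231,1.000)
cell (2,1): code 0011 → (2.231,1.000)–(2.588,2.000)
cell (2,2): code 0001 → (2.588,2.000)–(2.000,2.518)
total: 6 segments, chained into 1 closed loop(s), length Σ = 4.660196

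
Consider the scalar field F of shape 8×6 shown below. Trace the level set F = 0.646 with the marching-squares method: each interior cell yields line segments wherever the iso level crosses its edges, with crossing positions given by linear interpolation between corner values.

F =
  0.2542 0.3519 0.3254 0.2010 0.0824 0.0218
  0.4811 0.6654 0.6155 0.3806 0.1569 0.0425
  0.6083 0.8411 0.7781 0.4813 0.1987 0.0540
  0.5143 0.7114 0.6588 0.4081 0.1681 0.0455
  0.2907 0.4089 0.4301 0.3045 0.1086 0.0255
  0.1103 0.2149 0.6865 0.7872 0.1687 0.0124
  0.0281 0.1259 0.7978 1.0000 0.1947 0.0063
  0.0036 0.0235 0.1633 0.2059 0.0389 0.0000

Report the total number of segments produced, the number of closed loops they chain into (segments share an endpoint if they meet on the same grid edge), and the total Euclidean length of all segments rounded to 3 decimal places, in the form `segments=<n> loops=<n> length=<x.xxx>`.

segments=18 loops=2 length=12.569

cell (0,0): code 0100 → (0.938,1.000)–(1.000,0.895)
cell (0,1): code 1000 → (1.000,1.389)–(0.938,1.000)
cell (1,0): code 0110 → (1.000,0.895)–(2.000,0.162)
cell (1,1): code 1101 → (1.188,2.000)–(1.000,1.389)
cell (1,2): code 1000 → (2.000,2.445)–(1.188,2.000)
cell (2,0): code 0110 → (2.000,0.162)–(3.000,0.668)
cell (2,2): code 1001 → (3.000,2.051)–(2.000,2.445)
cell (3,0): code 0010 → (3.000,0.668)–(3.216,1.000)
cell (3,1): code 0011 → (3.216,1.000)–(3.056,2.000)
cell (3,2): code 0001 → (3.056,2.000)–(3.000,2.051)
cell (4,1): code 0100 → (4.842,2.000)–(5.000,1.914)
cell (4,2): code 1100 → (4.707,3.000)–(4.842,2.000)
cell (4,3): code 1000 → (5.000,3.228)–(4.707,3.000)
cell (5,1): code 0110 → (5.000,1.914)–(6.000,1.774)
cell (5,3): code 1001 → (6.000,3.440)–(5.000,3.228)
cell (6,1): code 0010 → (6.000,1.774)–(6.239,2.000)
cell (6,2): code 0011 → (6.239,2.000)–(6.446,3.000)
cell (6,3): code 0001 → (6.446,3.000)–(6.000,3.440)
total: 18 segments, chained into 2 closed loop(s), length Σ = 12.569397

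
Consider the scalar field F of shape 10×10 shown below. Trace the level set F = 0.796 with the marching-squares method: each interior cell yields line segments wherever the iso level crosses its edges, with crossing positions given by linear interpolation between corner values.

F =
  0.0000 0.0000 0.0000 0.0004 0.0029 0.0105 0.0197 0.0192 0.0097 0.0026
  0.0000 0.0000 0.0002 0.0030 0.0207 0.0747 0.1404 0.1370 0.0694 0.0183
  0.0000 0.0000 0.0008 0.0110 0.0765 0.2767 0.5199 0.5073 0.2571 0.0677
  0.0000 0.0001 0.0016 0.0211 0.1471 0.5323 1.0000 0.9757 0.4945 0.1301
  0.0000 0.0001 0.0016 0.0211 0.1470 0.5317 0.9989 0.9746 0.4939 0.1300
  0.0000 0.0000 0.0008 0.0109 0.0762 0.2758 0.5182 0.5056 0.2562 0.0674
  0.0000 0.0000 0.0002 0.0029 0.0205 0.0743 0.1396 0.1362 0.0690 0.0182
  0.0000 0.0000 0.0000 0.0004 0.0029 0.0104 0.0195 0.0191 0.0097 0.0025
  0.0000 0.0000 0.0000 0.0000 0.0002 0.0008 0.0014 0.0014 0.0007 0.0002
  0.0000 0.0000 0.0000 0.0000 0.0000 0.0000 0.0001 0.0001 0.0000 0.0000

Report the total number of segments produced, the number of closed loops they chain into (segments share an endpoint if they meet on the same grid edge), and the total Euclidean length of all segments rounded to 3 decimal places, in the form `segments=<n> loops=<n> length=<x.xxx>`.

segments=8 loops=1 length=6.284

cell (2,5): code 0100 → (2.575,6.000)–(3.000,5.564)
cell (2,6): code 1100 → (2.616,7.000)–(2.575,6.000)
cell (2,7): code 1000 → (3.000,7.373)–(2.616,7.000)
cell (3,5): code 0110 → (3.000,5.564)–(4.000,5.566)
cell (3,7): code 1001 → (4.000,7.372)–(3.000,7.373)
cell (4,5): code 0010 → (4.000,5.566)–(4.422,6.000)
cell (4,6): code 0011 → (4.422,6.000)–(4.381,7.000)
cell (4,7): code 0001 → (4.381,7.000)–(4.000,7.372)
total: 8 segments, chained into 1 closed loop(s), length Σ = 6.283679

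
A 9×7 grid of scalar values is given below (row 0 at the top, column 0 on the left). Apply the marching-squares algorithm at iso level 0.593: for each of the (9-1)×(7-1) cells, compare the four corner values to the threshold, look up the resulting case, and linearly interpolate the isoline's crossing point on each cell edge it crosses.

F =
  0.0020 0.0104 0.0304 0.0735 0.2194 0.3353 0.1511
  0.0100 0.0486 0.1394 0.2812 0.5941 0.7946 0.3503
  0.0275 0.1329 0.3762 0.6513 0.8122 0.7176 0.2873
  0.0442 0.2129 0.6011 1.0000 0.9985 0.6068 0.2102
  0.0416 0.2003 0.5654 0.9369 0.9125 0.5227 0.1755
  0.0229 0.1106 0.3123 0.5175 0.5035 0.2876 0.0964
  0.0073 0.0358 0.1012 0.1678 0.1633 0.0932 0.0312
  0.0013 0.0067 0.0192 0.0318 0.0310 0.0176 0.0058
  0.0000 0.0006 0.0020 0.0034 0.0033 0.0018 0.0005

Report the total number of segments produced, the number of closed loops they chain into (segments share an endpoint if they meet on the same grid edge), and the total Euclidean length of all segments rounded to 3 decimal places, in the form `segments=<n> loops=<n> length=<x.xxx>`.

segments=16 loops=1 length=12.025

cell (0,3): code 0100 → (0.997,4.000)–(1.000,3.996)
cell (0,4): code 1100 → (0.561,5.000)–(0.997,4.000)
cell (0,5): code 1000 → (1.000,5.454)–(0.561,5.000)
cell (1,2): code 0100 → (1.842,3.000)–(2.000,2.788)
cell (1,3): code 1110 → (1.000,3.996)–(1.842,3.000)
cell (1,5): code 1001 → (2.000,5.290)–(1.000,5.454)
cell (2,1): code 0100 → (2.964,2.000)–(3.000,1.979)
cell (2,2): code 1110 → (2.000,2.788)–(2.964,2.000)
cell (2,5): code 1001 → (3.000,5.035)–(2.000,5.290)
cell (3,1): code 0010 → (3.000,1.979)–(3.227,2.000)
cell (3,2): code 0111 → (3.227,2.000)–(4.000,2.074)
cell (3,4): code 1011 → (4.000,4.820)–(3.164,5.000)
cell (3,5): code 0001 → (3.164,5.000)–(3.000,5.035)
cell (4,2): code 0010 → (4.000,2.074)–(4.820,3.000)
cell (4,3): code 0011 → (4.820,3.000)–(4.781,4.000)
cell (4,4): code 0001 → (4.781,4.000)–(4.000,4.820)
total: 16 segments, chained into 1 closed loop(s), length Σ = 12.024908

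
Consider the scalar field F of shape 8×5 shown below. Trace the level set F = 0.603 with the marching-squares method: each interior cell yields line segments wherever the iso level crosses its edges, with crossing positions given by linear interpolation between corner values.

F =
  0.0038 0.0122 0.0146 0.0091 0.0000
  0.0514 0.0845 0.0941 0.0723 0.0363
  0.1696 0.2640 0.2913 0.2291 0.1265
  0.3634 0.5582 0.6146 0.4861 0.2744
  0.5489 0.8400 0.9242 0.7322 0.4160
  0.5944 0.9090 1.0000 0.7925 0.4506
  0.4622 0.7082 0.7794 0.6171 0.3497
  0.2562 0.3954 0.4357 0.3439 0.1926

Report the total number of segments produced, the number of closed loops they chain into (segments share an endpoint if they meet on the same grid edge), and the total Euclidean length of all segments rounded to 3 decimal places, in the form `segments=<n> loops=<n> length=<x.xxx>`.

cell (2,1): code 0100 → (2.964,2.000)–(3.000,1.794)
cell (2,2): code 1000 → (3.000,2.090)–(2.964,2.000)
cell (3,0): code 0100 → (3.159,1.000)–(4.000,0.186)
cell (3,1): code 1110 → (3.000,1.794)–(3.159,1.000)
cell (3,2): code 1101 → (3.475,3.000)–(3.000,2.090)
cell (3,3): code 1000 → (4.000,3.409)–(3.475,3.000)
cell (4,0): code 0110 → (4.000,0.186)–(5.000,0.027)
cell (4,3): code 1001 → (5.000,3.554)–(4.000,3.409)
cell (5,0): code 0110 → (5.000,0.027)–(6.000,0.572)
cell (5,3): code 1001 → (6.000,3.053)–(5.000,3.554)
cell (6,0): code 0010 → (6.000,0.572)–(6.336,1.000)
cell (6,1): code 0011 → (6.336,1.000)–(6.513,2.000)
cell (6,2): code 0011 → (6.513,2.000)–(6.052,3.000)
cell (6,3): code 0001 → (6.052,3.000)–(6.000,3.053)
total: 14 segments, chained into 1 closed loop(s), length Σ = 10.993478

segments=14 loops=1 length=10.993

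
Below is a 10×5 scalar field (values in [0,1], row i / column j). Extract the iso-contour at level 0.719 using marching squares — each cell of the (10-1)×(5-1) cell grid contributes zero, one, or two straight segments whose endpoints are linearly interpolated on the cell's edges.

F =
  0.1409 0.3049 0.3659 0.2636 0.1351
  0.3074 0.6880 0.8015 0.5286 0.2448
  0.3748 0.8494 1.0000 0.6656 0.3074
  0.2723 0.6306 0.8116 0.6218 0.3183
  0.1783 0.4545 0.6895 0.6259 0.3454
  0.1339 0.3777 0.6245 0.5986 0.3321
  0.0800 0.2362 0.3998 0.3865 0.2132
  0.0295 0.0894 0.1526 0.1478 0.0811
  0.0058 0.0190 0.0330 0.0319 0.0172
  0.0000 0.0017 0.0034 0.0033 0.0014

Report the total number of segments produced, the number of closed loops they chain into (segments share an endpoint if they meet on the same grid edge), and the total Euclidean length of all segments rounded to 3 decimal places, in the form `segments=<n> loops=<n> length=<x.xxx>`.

cell (0,1): code 0100 → (0.811,2.000)–(1.000,1.273)
cell (0,2): code 1000 → (1.000,2.302)–(0.811,2.000)
cell (1,0): code 0100 → (1.192,1.000)–(2.000,0.725)
cell (1,1): code 1110 → (1.000,1.273)–(1.192,1.000)
cell (1,2): code 1001 → (2.000,2.840)–(1.000,2.302)
cell (2,0): code 0010 → (2.000,0.725)–(2.596,1.000)
cell (2,1): code 0111 → (2.596,1.000)–(3.000,1.488)
cell (2,2): code 1001 → (3.000,2.488)–(2.000,2.840)
cell (3,1): code 0010 → (3.000,1.488)–(3.758,2.000)
cell (3,2): code 0001 → (3.758,2.000)–(3.000,2.488)
total: 10 segments, chained into 1 closed loop(s), length Σ = 7.597680

segments=10 loops=1 length=7.598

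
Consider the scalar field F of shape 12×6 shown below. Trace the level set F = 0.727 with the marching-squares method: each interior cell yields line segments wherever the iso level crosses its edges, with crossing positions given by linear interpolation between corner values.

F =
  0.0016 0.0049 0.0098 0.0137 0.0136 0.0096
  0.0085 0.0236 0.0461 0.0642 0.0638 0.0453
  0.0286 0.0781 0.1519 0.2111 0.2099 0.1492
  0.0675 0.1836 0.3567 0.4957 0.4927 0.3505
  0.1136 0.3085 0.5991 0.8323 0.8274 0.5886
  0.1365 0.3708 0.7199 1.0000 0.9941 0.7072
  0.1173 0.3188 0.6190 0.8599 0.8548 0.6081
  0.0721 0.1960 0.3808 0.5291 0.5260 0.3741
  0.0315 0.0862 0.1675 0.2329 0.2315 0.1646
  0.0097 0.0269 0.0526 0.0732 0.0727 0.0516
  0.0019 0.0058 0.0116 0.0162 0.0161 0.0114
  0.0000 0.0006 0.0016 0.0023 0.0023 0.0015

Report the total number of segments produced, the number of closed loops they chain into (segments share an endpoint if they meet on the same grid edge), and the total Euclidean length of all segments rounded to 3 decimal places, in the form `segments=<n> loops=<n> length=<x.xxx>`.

segments=10 loops=1 length=8.815

cell (3,2): code 0100 → (3.687,3.000)–(4.000,2.548)
cell (3,3): code 1100 → (3.700,4.000)–(3.687,3.000)
cell (3,4): code 1000 → (4.000,4.420)–(3.700,4.000)
cell (4,2): code 0110 → (4.000,2.548)–(5.000,2.025)
cell (4,4): code 1001 → (5.000,4.931)–(4.000,4.420)
cell (5,2): code 0110 → (5.000,2.025)–(6.000,2.448)
cell (5,4): code 1001 → (6.000,4.518)–(5.000,4.931)
cell (6,2): code 0010 → (6.000,2.448)–(6.402,3.000)
cell (6,3): code 0011 → (6.402,3.000)–(6.389,4.000)
cell (6,4): code 0001 → (6.389,4.000)–(6.000,4.518)
total: 10 segments, chained into 1 closed loop(s), length Σ = 8.815107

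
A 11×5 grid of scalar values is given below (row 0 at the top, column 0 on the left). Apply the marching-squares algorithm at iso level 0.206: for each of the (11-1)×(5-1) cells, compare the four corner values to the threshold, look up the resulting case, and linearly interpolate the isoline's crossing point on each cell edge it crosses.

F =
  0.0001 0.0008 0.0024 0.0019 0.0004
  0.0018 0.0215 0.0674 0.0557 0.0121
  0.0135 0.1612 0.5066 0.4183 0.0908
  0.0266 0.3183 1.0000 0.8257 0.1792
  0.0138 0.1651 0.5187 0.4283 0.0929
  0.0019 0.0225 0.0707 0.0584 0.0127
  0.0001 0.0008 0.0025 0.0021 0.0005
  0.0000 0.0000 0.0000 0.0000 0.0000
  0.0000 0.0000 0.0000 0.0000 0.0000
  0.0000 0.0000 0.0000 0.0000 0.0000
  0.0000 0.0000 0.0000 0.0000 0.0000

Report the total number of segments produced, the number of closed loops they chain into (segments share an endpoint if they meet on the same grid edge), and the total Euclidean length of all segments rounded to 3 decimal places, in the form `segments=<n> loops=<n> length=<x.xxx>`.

segments=12 loops=1 length=10.346

cell (1,1): code 0100 → (1.316,2.000)–(2.000,1.130)
cell (1,2): code 1100 → (1.415,3.000)–(1.316,2.000)
cell (1,3): code 1000 → (2.000,3.648)–(1.415,3.000)
cell (2,0): code 0100 → (2.285,1.000)–(3.000,0.615)
cell (2,1): code 1110 → (2.000,1.130)–(2.285,1.000)
cell (2,3): code 1001 → (3.000,3.959)–(2.000,3.648)
cell (3,0): code 0010 → (3.000,0.615)–(3.733,1.000)
cell (3,1): code 0111 → (3.733,1.000)–(4.000,1.116)
cell (3,3): code 1001 → (4.000,3.663)–(3.000,3.959)
cell (4,1): code 0010 → (4.000,1.116)–(4.698,2.000)
cell (4,2): code 0011 → (4.698,2.000)–(4.601,3.000)
cell (4,3): code 0001 → (4.601,3.000)–(4.000,3.663)
total: 12 segments, chained into 1 closed loop(s), length Σ = 10.345533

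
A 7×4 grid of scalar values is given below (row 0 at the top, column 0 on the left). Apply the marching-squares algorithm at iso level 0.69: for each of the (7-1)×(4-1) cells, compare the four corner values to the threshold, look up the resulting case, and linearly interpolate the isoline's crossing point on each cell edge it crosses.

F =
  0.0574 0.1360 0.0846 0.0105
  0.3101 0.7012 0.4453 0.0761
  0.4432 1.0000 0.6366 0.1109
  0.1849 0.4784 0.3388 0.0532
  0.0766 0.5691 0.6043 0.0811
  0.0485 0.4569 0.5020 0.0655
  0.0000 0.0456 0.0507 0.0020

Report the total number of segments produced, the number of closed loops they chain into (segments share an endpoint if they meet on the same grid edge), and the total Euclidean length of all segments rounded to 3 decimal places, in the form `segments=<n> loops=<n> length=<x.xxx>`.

cell (0,0): code 0100 → (0.980,1.000)–(1.000,0.971)
cell (0,1): code 1000 → (1.000,1.044)–(0.980,1.000)
cell (1,0): code 0110 → (1.000,0.971)–(2.000,0.443)
cell (1,1): code 1001 → (2.000,1.853)–(1.000,1.044)
cell (2,0): code 0010 → (2.000,0.443)–(2.594,1.000)
cell (2,1): code 0001 → (2.594,1.000)–(2.000,1.853)
total: 6 segments, chained into 1 closed loop(s), length Σ = 4.354247

segments=6 loops=1 length=4.354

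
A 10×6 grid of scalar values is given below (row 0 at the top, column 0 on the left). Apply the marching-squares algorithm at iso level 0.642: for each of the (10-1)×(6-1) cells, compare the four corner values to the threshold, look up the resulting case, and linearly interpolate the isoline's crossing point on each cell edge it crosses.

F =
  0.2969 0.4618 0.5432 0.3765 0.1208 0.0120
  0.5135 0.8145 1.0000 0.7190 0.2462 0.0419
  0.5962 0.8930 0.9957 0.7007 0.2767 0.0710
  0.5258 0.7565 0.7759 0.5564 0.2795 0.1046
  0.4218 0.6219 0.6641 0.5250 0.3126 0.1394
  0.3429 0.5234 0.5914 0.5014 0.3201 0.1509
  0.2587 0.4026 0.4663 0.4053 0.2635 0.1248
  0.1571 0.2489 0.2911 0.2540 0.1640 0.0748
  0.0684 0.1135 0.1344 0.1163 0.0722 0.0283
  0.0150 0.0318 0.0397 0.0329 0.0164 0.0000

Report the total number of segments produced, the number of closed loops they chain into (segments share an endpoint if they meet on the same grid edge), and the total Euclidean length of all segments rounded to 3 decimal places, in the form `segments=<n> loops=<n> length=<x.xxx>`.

cell (0,0): code 0100 → (0.511,1.000)–(1.000,0.427)
cell (0,1): code 1100 → (0.216,2.000)–(0.511,1.000)
cell (0,2): code 1100 → (0.775,3.000)–(0.216,2.000)
cell (0,3): code 1000 → (1.000,3.163)–(0.775,3.000)
cell (1,0): code 0110 → (1.000,0.427)–(2.000,0.154)
cell (1,3): code 1001 → (2.000,3.138)–(1.000,3.163)
cell (2,0): code 0110 → (2.000,0.154)–(3.000,0.504)
cell (2,2): code 1011 → (3.000,2.610)–(2.407,3.000)
cell (2,3): code 0001 → (2.407,3.000)–(2.000,3.138)
cell (3,0): code 0010 → (3.000,0.504)–(3.851,1.000)
cell (3,1): code 0111 → (3.851,1.000)–(4.000,1.476)
cell (3,2): code 1001 → (4.000,2.159)–(3.000,2.610)
cell (4,1): code 0010 → (4.000,1.476)–(4.304,2.000)
cell (4,2): code 0001 → (4.304,2.000)–(4.000,2.159)
total: 14 segments, chained into 1 closed loop(s), length Σ = 10.984411

segments=14 loops=1 length=10.984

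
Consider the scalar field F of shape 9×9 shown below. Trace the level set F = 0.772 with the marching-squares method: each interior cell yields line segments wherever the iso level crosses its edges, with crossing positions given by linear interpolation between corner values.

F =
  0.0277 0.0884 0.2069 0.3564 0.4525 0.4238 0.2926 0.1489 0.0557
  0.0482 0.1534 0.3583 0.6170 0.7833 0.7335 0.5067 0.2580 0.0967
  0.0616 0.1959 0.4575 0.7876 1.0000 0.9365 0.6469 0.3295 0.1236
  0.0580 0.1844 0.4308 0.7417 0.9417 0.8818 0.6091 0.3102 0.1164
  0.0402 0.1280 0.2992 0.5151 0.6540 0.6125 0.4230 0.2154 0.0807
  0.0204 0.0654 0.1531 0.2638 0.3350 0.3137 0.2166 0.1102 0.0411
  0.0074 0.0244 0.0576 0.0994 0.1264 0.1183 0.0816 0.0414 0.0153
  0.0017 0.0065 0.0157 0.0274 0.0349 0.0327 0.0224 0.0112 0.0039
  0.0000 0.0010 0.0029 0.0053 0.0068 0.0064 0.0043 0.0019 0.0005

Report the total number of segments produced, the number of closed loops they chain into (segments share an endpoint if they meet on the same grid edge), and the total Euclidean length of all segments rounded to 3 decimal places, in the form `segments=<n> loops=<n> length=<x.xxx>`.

segments=12 loops=1 length=8.153

cell (0,3): code 0100 → (0.966,4.000)–(1.000,3.932)
cell (0,4): code 1000 → (1.000,4.227)–(0.966,4.000)
cell (1,2): code 0100 → (1.909,3.000)–(2.000,2.953)
cell (1,3): code 1110 → (1.000,3.932)–(1.909,3.000)
cell (1,4): code 1101 → (1.190,5.000)–(1.000,4.227)
cell (1,5): code 1000 → (2.000,5.568)–(1.190,5.000)
cell (2,2): code 0010 → (2.000,2.953)–(2.340,3.000)
cell (2,3): code 0111 → (2.340,3.000)–(3.000,3.151)
cell (2,5): code 1001 → (3.000,5.403)–(2.000,5.568)
cell (3,3): code 0010 → (3.000,3.151)–(3.590,4.000)
cell (3,4): code 0011 → (3.590,4.000)–(3.408,5.000)
cell (3,5): code 0001 → (3.408,5.000)–(3.000,5.403)
total: 12 segments, chained into 1 closed loop(s), length Σ = 8.152550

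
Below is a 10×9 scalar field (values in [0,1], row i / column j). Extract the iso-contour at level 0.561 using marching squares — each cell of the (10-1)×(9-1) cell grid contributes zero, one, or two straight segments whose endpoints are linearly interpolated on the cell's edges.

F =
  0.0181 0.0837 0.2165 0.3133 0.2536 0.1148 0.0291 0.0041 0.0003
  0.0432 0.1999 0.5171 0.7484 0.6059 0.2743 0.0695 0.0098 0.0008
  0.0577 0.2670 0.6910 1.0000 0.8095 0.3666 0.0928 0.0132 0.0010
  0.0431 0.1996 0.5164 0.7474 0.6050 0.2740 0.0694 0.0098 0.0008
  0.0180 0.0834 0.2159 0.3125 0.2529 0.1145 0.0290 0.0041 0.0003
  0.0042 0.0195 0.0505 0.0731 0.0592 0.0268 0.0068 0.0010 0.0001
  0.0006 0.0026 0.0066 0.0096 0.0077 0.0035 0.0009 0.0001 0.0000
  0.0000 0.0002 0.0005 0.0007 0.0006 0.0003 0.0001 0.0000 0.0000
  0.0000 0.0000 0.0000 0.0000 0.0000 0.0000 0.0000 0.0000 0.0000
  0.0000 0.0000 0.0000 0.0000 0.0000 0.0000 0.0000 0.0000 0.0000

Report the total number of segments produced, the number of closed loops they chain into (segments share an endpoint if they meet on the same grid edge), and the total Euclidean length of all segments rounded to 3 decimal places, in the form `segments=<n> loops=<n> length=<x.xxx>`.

cell (0,2): code 0100 → (0.569,3.000)–(1.000,2.190)
cell (0,3): code 1100 → (0.873,4.000)–(0.569,3.000)
cell (0,4): code 1000 → (1.000,4.135)–(0.873,4.000)
cell (1,1): code 0100 → (1.252,2.000)–(2.000,1.693)
cell (1,2): code 1110 → (1.000,2.190)–(1.252,2.000)
cell (1,4): code 1001 → (2.000,4.561)–(1.000,4.135)
cell (2,1): code 0010 → (2.000,1.693)–(2.745,2.000)
cell (2,2): code 0111 → (2.745,2.000)–(3.000,2.193)
cell (2,4): code 1001 → (3.000,4.133)–(2.000,4.561)
cell (3,2): code 0010 → (3.000,2.193)–(3.429,3.000)
cell (3,3): code 0011 → (3.429,3.000)–(3.125,4.000)
cell (3,4): code 0001 → (3.125,4.000)–(3.000,4.133)
total: 12 segments, chained into 1 closed loop(s), length Σ = 8.713578

segments=12 loops=1 length=8.714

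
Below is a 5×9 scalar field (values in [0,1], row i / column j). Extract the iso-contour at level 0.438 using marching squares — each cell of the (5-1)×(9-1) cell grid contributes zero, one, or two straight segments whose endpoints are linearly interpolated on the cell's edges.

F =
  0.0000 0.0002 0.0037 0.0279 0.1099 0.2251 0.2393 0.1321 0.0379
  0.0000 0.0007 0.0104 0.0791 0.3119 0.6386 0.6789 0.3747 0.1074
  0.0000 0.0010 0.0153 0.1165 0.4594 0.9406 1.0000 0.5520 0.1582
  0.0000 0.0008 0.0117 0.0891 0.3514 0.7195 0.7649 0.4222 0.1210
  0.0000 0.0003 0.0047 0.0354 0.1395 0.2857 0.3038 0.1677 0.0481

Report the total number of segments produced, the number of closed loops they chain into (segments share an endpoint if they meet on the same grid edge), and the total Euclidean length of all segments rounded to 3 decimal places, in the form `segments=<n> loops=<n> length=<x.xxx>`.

cell (0,4): code 0100 → (0.515,5.000)–(1.000,4.386)
cell (0,5): code 1100 → (0.452,6.000)–(0.515,5.000)
cell (0,6): code 1000 → (1.000,6.792)–(0.452,6.000)
cell (1,3): code 0100 → (1.855,4.000)–(2.000,3.938)
cell (1,4): code 1110 → (1.000,4.386)–(1.855,4.000)
cell (1,6): code 1101 → (1.357,7.000)–(1.000,6.792)
cell (1,7): code 1000 → (2.000,7.289)–(1.357,7.000)
cell (2,3): code 0010 → (2.000,3.938)–(2.198,4.000)
cell (2,4): code 0111 → (2.198,4.000)–(3.000,4.235)
cell (2,6): code 1011 → (3.000,6.954)–(2.878,7.000)
cell (2,7): code 0001 → (2.878,7.000)–(2.000,7.289)
cell (3,4): code 0010 → (3.000,4.235)–(3.649,5.000)
cell (3,5): code 0011 → (3.649,5.000)–(3.709,6.000)
cell (3,6): code 0001 → (3.709,6.000)–(3.000,6.954)
total: 14 segments, chained into 1 closed loop(s), length Σ = 10.253440

segments=14 loops=1 length=10.253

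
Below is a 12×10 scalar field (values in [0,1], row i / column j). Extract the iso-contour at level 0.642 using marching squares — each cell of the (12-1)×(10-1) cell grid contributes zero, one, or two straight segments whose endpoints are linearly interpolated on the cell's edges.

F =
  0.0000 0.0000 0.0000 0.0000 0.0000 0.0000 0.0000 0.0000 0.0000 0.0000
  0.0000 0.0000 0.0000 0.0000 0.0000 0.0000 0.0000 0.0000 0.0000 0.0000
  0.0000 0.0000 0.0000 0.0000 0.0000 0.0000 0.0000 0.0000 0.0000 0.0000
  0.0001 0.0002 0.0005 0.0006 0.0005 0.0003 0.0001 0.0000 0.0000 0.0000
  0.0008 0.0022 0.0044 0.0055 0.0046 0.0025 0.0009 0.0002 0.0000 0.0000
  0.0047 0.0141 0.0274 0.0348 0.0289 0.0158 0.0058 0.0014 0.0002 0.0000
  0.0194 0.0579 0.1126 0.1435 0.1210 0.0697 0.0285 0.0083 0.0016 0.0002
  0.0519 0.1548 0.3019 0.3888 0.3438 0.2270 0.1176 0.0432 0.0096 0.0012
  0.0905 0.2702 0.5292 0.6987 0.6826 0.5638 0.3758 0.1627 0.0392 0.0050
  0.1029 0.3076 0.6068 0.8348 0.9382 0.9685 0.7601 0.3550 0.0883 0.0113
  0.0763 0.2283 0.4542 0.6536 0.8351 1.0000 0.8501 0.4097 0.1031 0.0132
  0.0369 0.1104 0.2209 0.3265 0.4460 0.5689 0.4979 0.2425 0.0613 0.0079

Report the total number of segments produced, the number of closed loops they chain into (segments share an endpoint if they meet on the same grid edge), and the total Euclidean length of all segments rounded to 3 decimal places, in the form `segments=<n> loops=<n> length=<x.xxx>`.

segments=14 loops=1 length=11.393

cell (7,2): code 0100 → (7.817,3.000)–(8.000,2.665)
cell (7,3): code 1100 → (7.880,4.000)–(7.817,3.000)
cell (7,4): code 1000 → (8.000,4.342)–(7.880,4.000)
cell (8,2): code 0110 → (8.000,2.665)–(9.000,2.154)
cell (8,4): code 1101 → (8.193,5.000)–(8.000,4.342)
cell (8,5): code 1100 → (8.693,6.000)–(8.193,5.000)
cell (8,6): code 1000 → (9.000,6.292)–(8.693,6.000)
cell (9,2): code 0110 → (9.000,2.154)–(10.000,2.942)
cell (9,6): code 1001 → (10.000,6.473)–(9.000,6.292)
cell (10,2): code 0010 → (10.000,2.942)–(10.035,3.000)
cell (10,3): code 0011 → (10.035,3.000)–(10.496,4.000)
cell (10,4): code 0011 → (10.496,4.000)–(10.830,5.000)
cell (10,5): code 0011 → (10.830,5.000)–(10.591,6.000)
cell (10,6): code 0001 → (10.591,6.000)–(10.000,6.473)
total: 14 segments, chained into 1 closed loop(s), length Σ = 11.393355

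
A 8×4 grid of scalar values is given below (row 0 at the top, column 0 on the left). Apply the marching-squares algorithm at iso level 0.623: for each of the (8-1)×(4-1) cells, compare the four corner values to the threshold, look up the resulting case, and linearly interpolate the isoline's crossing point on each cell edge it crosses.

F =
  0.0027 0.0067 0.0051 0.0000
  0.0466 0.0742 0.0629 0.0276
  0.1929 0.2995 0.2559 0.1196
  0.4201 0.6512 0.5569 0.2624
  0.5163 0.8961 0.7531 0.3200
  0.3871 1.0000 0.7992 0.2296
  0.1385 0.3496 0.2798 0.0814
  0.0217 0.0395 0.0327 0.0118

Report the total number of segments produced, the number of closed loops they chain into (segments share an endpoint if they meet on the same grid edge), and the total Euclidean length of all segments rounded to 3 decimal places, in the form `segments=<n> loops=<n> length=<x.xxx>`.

cell (2,0): code 0100 → (2.920,1.000)–(3.000,0.878)
cell (2,1): code 1000 → (3.000,1.299)–(2.920,1.000)
cell (3,0): code 0110 → (3.000,0.878)–(4.000,0.281)
cell (3,1): code 1101 → (3.337,2.000)–(3.000,1.299)
cell (3,2): code 1000 → (4.000,2.300)–(3.337,2.000)
cell (4,0): code 0110 → (4.000,0.281)–(5.000,0.385)
cell (4,2): code 1001 → (5.000,2.309)–(4.000,2.300)
cell (5,0): code 0010 → (5.000,0.385)–(5.580,1.000)
cell (5,1): code 0011 → (5.580,1.000)–(5.339,2.000)
cell (5,2): code 0001 → (5.339,2.000)–(5.000,2.309)
total: 10 segments, chained into 1 closed loop(s), length Σ = 7.464180

segments=10 loops=1 length=7.464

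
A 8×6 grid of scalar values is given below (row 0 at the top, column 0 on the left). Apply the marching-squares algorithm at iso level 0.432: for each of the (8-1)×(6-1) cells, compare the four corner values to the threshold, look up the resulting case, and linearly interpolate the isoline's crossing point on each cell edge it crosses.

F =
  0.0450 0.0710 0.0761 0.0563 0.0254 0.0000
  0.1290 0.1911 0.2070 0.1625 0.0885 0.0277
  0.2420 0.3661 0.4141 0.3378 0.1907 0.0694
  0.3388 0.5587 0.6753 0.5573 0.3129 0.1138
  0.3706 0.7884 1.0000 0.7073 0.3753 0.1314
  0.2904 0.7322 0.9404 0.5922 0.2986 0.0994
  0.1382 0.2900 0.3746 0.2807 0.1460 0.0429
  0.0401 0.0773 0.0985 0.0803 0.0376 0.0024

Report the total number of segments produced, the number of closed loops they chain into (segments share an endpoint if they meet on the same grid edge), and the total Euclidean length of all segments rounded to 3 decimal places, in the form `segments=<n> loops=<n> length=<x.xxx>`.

segments=12 loops=1 length=11.688

cell (2,0): code 0100 → (2.342,1.000)–(3.000,0.424)
cell (2,1): code 1100 → (2.069,2.000)–(2.342,1.000)
cell (2,2): code 1100 → (2.429,3.000)–(2.069,2.000)
cell (2,3): code 1000 → (3.000,3.513)–(2.429,3.000)
cell (3,0): code 0110 → (3.000,0.424)–(4.000,0.147)
cell (3,3): code 1001 → (4.000,3.829)–(3.000,3.513)
cell (4,0): code 0110 → (4.000,0.147)–(5.000,0.321)
cell (4,3): code 1001 → (5.000,3.546)–(4.000,3.829)
cell (5,0): code 0010 → (5.000,0.321)–(5.679,1.000)
cell (5,1): code 0011 → (5.679,1.000)–(5.899,2.000)
cell (5,2): code 0011 → (5.899,2.000)–(5.514,3.000)
cell (5,3): code 0001 → (5.514,3.000)–(5.000,3.546)
total: 12 segments, chained into 1 closed loop(s), length Σ = 11.687913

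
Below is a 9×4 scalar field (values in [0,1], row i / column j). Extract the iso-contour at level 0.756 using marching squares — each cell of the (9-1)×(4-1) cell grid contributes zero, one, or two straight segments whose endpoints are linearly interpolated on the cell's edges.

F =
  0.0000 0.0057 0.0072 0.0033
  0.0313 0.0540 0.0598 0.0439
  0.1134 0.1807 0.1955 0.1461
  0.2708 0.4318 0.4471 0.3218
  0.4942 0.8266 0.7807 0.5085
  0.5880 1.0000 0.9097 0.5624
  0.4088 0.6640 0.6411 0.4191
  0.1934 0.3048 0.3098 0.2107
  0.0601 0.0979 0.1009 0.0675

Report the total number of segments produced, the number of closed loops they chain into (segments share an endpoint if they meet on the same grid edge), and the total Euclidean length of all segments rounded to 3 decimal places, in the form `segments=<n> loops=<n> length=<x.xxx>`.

cell (3,0): code 0100 → (3.821,1.000)–(4.000,0.788)
cell (3,1): code 1100 → (3.926,2.000)–(3.821,1.000)
cell (3,2): code 1000 → (4.000,2.091)–(3.926,2.000)
cell (4,0): code 0110 → (4.000,0.788)–(5.000,0.408)
cell (4,2): code 1001 → (5.000,2.443)–(4.000,2.091)
cell (5,0): code 0010 → (5.000,0.408)–(5.726,1.000)
cell (5,1): code 0011 → (5.726,1.000)–(5.572,2.000)
cell (5,2): code 0001 → (5.572,2.000)–(5.000,2.443)
total: 8 segments, chained into 1 closed loop(s), length Σ = 6.202276

segments=8 loops=1 length=6.202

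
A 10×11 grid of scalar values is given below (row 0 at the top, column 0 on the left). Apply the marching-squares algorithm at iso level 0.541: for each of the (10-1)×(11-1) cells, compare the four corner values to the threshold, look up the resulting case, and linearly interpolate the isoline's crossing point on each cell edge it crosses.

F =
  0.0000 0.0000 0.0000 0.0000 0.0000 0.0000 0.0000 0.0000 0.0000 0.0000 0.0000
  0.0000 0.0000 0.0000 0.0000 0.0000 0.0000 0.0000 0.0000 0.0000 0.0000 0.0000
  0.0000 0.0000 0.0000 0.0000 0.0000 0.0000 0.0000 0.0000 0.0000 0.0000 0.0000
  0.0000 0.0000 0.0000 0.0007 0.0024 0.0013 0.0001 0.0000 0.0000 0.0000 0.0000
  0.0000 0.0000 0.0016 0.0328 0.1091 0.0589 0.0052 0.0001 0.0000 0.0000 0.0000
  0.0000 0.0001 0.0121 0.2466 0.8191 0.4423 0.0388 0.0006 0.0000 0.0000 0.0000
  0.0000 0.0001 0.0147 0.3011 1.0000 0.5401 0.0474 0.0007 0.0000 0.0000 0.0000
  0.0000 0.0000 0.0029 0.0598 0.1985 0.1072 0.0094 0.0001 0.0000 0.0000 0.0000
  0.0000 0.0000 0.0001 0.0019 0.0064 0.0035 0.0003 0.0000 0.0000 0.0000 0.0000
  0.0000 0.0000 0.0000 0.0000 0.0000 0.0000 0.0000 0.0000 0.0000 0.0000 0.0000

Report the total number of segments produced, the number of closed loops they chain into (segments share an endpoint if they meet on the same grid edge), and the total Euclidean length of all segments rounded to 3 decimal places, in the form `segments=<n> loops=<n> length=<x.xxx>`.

segments=6 loops=1 length=5.529

cell (4,3): code 0100 → (4.608,4.000)–(5.000,3.514)
cell (4,4): code 1000 → (5.000,4.738)–(4.608,4.000)
cell (5,3): code 0110 → (5.000,3.514)–(6.000,3.343)
cell (5,4): code 1001 → (6.000,4.998)–(5.000,4.738)
cell (6,3): code 0010 → (6.000,3.343)–(6.573,4.000)
cell (6,4): code 0001 → (6.573,4.000)–(6.000,4.998)
total: 6 segments, chained into 1 closed loop(s), length Σ = 5.529355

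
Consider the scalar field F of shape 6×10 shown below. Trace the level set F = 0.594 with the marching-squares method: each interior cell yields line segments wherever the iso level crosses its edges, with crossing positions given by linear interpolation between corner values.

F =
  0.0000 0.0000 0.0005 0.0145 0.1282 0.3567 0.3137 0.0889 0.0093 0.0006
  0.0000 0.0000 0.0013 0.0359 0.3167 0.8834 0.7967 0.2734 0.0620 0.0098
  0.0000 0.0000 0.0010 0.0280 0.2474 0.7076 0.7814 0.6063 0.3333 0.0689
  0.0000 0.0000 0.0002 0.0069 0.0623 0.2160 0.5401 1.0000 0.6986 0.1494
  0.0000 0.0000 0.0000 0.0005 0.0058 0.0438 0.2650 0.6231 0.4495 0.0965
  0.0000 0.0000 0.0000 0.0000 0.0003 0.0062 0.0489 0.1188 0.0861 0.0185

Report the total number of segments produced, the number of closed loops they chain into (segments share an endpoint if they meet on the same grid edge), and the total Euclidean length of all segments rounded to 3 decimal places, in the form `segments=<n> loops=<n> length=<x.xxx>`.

cell (0,4): code 0100 → (0.451,5.000)–(1.000,4.489)
cell (0,5): code 1100 → (0.580,6.000)–(0.451,5.000)
cell (0,6): code 1000 → (1.000,6.387)–(0.580,6.000)
cell (1,4): code 0110 → (1.000,4.489)–(2.000,4.753)
cell (1,6): code 1101 → (1.963,7.000)–(1.000,6.387)
cell (1,7): code 1000 → (2.000,7.045)–(1.963,7.000)
cell (2,4): code 0010 → (2.000,4.753)–(2.231,5.000)
cell (2,5): code 0011 → (2.231,5.000)–(2.777,6.000)
cell (2,6): code 0111 → (2.777,6.000)–(3.000,6.117)
cell (2,7): code 1101 → (2.714,8.000)–(2.000,7.045)
cell (2,8): code 1000 → (3.000,8.190)–(2.714,8.000)
cell (3,6): code 0110 → (3.000,6.117)–(4.000,6.919)
cell (3,7): code 1011 → (4.000,7.168)–(3.420,8.000)
cell (3,8): code 0001 → (3.420,8.000)–(3.000,8.190)
cell (4,6): code 0010 → (4.000,6.919)–(4.058,7.000)
cell (4,7): code 0001 → (4.058,7.000)–(4.000,7.168)
total: 16 segments, chained into 1 closed loop(s), length Σ = 10.863268

segments=16 loops=1 length=10.863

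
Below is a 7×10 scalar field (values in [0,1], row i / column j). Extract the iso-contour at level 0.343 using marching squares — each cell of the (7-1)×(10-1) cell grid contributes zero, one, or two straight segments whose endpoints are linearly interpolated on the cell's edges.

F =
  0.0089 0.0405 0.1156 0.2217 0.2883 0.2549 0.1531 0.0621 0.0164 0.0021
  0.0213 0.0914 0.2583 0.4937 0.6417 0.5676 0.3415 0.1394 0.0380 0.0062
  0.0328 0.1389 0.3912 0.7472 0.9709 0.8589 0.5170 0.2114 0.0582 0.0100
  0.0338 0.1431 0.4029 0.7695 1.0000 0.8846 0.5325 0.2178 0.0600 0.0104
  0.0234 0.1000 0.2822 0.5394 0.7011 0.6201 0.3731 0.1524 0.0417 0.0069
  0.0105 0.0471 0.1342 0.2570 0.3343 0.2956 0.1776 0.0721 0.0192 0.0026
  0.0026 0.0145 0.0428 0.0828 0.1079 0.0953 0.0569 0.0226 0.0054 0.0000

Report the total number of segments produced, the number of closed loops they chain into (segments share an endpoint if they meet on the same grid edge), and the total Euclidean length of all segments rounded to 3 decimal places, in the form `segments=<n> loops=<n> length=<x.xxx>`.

segments=18 loops=1 length=15.131

cell (0,2): code 0100 → (0.446,3.000)–(1.000,2.360)
cell (0,3): code 1100 → (0.155,4.000)–(0.446,3.000)
cell (0,4): code 1100 → (0.282,5.000)–(0.155,4.000)
cell (0,5): code 1000 → (1.000,5.993)–(0.282,5.000)
cell (1,1): code 0100 → (1.637,2.000)–(2.000,1.809)
cell (1,2): code 1110 → (1.000,2.360)–(1.637,2.000)
cell (1,5): code 1101 → (1.009,6.000)–(1.000,5.993)
cell (1,6): code 1000 → (2.000,6.569)–(1.009,6.000)
cell (2,1): code 0110 → (2.000,1.809)–(3.000,1.769)
cell (2,6): code 1001 → (3.000,6.602)–(2.000,6.569)
cell (3,1): code 0010 → (3.000,1.769)–(3.496,2.000)
cell (3,2): code 0111 → (3.496,2.000)–(4.000,2.236)
cell (3,6): code 1001 → (4.000,6.136)–(3.000,6.602)
cell (4,2): code 0010 → (4.000,2.236)–(4.695,3.000)
cell (4,3): code 0011 → (4.695,3.000)–(4.976,4.000)
cell (4,4): code 0011 → (4.976,4.000)–(4.854,5.000)
cell (4,5): code 0011 → (4.854,5.000)–(4.154,6.000)
cell (4,6): code 0001 → (4.154,6.000)–(4.000,6.136)
total: 18 segments, chained into 1 closed loop(s), length Σ = 15.131389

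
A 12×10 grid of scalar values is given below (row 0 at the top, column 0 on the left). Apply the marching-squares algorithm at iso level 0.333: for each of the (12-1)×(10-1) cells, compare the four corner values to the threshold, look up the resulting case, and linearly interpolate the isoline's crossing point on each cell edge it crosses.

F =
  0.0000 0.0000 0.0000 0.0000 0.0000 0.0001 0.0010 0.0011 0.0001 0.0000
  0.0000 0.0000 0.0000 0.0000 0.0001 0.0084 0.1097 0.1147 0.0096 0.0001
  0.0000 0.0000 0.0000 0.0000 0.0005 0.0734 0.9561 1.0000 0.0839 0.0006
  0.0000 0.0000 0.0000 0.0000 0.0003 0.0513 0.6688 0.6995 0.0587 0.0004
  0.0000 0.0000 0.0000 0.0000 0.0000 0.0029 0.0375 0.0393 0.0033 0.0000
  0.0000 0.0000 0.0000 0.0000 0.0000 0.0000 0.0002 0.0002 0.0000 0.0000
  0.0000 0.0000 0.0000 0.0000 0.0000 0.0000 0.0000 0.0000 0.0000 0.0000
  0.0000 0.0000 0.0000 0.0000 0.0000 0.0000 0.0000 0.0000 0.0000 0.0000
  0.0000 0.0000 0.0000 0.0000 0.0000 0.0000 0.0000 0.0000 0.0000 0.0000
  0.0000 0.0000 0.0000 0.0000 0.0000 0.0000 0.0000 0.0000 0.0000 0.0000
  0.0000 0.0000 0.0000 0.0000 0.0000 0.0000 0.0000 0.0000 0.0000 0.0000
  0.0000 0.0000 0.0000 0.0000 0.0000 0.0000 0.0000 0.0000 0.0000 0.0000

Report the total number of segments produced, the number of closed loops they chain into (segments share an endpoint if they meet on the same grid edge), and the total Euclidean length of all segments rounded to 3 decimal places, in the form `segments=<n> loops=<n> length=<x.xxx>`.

segments=8 loops=1 length=7.651

cell (1,5): code 0100 → (1.264,6.000)–(2.000,5.294)
cell (1,6): code 1100 → (1.247,7.000)–(1.264,6.000)
cell (1,7): code 1000 → (2.000,7.728)–(1.247,7.000)
cell (2,5): code 0110 → (2.000,5.294)–(3.000,5.456)
cell (2,7): code 1001 → (3.000,7.572)–(2.000,7.728)
cell (3,5): code 0010 → (3.000,5.456)–(3.532,6.000)
cell (3,6): code 0011 → (3.532,6.000)–(3.555,7.000)
cell (3,7): code 0001 → (3.555,7.000)–(3.000,7.572)
total: 8 segments, chained into 1 closed loop(s), length Σ = 7.651000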